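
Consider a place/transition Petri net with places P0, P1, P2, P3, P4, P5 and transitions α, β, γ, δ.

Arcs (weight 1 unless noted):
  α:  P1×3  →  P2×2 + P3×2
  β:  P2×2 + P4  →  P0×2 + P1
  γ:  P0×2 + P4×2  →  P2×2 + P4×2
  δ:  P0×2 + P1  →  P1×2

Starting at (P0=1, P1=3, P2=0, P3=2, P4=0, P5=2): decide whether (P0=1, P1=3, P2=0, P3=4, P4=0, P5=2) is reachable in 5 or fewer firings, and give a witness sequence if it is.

depth 0: 1 marking
depth 1: 2 markings reached so far
depth 2: 2 markings reached so far
(frontier empty at depth 2; search complete)
target is not among the 2 markings reachable within 5 steps

NO — not reachable within 5 firings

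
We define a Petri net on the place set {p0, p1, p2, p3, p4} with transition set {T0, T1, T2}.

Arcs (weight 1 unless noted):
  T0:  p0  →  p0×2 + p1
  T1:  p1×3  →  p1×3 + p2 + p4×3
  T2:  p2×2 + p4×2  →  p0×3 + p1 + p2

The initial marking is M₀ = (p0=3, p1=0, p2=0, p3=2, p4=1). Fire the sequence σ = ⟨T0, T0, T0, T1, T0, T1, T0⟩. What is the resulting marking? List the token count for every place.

(p0=8, p1=5, p2=2, p3=2, p4=7)

step 1: fire T0:  (p0=3, p1=0, p2=0, p3=2, p4=1) → (p0=4, p1=1, p2=0, p3=2, p4=1)
step 2: fire T0:  (p0=4, p1=1, p2=0, p3=2, p4=1) → (p0=5, p1=2, p2=0, p3=2, p4=1)
step 3: fire T0:  (p0=5, p1=2, p2=0, p3=2, p4=1) → (p0=6, p1=3, p2=0, p3=2, p4=1)
step 4: fire T1:  (p0=6, p1=3, p2=0, p3=2, p4=1) → (p0=6, p1=3, p2=1, p3=2, p4=4)
step 5: fire T0:  (p0=6, p1=3, p2=1, p3=2, p4=4) → (p0=7, p1=4, p2=1, p3=2, p4=4)
step 6: fire T1:  (p0=7, p1=4, p2=1, p3=2, p4=4) → (p0=7, p1=4, p2=2, p3=2, p4=7)
step 7: fire T0:  (p0=7, p1=4, p2=2, p3=2, p4=7) → (p0=8, p1=5, p2=2, p3=2, p4=7)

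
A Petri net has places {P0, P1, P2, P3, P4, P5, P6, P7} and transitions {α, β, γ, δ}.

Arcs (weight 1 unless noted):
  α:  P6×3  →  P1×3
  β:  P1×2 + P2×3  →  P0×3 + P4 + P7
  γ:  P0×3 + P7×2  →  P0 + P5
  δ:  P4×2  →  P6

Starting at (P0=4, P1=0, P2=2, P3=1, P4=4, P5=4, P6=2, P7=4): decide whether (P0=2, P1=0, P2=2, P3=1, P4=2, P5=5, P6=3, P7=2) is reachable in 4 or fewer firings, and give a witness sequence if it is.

step 1: fire γ:  (P0=4, P1=0, P2=2, P3=1, P4=4, P5=4, P6=2, P7=4) → (P0=2, P1=0, P2=2, P3=1, P4=4, P5=5, P6=2, P7=2)
step 2: fire δ:  (P0=2, P1=0, P2=2, P3=1, P4=4, P5=5, P6=2, P7=2) → (P0=2, P1=0, P2=2, P3=1, P4=2, P5=5, P6=3, P7=2)

YES — reachable via ⟨γ, δ⟩ (2 firings)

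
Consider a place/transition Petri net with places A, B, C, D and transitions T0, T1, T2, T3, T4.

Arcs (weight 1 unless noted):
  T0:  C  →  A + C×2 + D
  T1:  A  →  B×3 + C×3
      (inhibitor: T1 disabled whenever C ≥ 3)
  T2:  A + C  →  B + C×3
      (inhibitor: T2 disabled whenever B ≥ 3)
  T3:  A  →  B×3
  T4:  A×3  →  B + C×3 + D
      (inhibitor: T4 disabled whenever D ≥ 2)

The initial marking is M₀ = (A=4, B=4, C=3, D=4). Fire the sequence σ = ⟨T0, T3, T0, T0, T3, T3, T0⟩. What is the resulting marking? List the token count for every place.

(A=5, B=13, C=7, D=8)

step 1: fire T0:  (A=4, B=4, C=3, D=4) → (A=5, B=4, C=4, D=5)
step 2: fire T3:  (A=5, B=4, C=4, D=5) → (A=4, B=7, C=4, D=5)
step 3: fire T0:  (A=4, B=7, C=4, D=5) → (A=5, B=7, C=5, D=6)
step 4: fire T0:  (A=5, B=7, C=5, D=6) → (A=6, B=7, C=6, D=7)
step 5: fire T3:  (A=6, B=7, C=6, D=7) → (A=5, B=10, C=6, D=7)
step 6: fire T3:  (A=5, B=10, C=6, D=7) → (A=4, B=13, C=6, D=7)
step 7: fire T0:  (A=4, B=13, C=6, D=7) → (A=5, B=13, C=7, D=8)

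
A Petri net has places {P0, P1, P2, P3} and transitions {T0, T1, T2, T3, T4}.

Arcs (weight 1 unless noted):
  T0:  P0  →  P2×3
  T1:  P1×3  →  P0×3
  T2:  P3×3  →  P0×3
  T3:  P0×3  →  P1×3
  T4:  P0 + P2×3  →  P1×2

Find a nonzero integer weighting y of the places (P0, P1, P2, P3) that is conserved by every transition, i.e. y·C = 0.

Incidence matrix C (rows=places, cols=transitions):
       T0   T1   T2   T3   T4
   P0  -1    3    3   -3   -1
   P1   0   -3    0    3    2
   P2   3    0    0    0   -3
   P3   0    0   -3    0    0

Candidate y = [3, 3, 1, 3]; check y·C column-wise:
  col T0: 3·-1 + 3·0 + 1·3 + 3·0 = 0
  col T1: 3·3 + 3·-3 + 1·0 + 3·0 = 0
  col T2: 3·3 + 3·0 + 1·0 + 3·-3 = 0
  col T3: 3·-3 + 3·3 + 1·0 + 3·0 = 0
  col T4: 3·-1 + 3·2 + 1·-3 + 3·0 = 0

y = (P0:3, P1:3, P2:1, P3:3)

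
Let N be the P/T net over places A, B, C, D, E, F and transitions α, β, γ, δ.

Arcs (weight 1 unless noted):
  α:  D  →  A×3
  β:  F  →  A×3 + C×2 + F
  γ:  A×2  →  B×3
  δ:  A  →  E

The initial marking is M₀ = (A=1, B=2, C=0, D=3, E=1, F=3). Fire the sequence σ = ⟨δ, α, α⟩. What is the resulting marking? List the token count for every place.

step 1: fire δ:  (A=1, B=2, C=0, D=3, E=1, F=3) → (A=0, B=2, C=0, D=3, E=2, F=3)
step 2: fire α:  (A=0, B=2, C=0, D=3, E=2, F=3) → (A=3, B=2, C=0, D=2, E=2, F=3)
step 3: fire α:  (A=3, B=2, C=0, D=2, E=2, F=3) → (A=6, B=2, C=0, D=1, E=2, F=3)

(A=6, B=2, C=0, D=1, E=2, F=3)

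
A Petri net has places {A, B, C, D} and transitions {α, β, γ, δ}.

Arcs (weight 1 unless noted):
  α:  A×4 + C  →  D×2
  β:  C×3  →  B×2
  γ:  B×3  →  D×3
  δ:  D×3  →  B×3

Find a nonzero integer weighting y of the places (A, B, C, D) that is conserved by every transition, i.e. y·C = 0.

Incidence matrix C (rows=places, cols=transitions):
        α    β    γ    δ
    A  -4    0    0    0
    B   0    2   -3    3
    C  -1   -3    0    0
    D   2    0    3   -3

Candidate y = [1, 3, 2, 3]; check y·C column-wise:
  col α: 1·-4 + 3·0 + 2·-1 + 3·2 = 0
  col β: 1·0 + 3·2 + 2·-3 + 3·0 = 0
  col γ: 1·0 + 3·-3 + 2·0 + 3·3 = 0
  col δ: 1·0 + 3·3 + 2·0 + 3·-3 = 0

y = (A:1, B:3, C:2, D:3)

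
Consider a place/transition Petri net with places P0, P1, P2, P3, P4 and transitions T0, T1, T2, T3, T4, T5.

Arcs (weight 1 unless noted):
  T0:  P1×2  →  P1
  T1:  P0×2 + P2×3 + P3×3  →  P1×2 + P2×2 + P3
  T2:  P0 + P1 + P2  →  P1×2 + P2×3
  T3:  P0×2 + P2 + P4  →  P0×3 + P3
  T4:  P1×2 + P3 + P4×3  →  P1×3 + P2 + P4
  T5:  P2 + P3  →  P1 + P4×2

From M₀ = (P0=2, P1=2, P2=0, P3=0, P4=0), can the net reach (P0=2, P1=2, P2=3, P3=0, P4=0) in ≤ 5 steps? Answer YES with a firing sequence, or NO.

depth 0: 1 marking
depth 1: 2 markings reached so far
depth 2: 2 markings reached so far
(frontier empty at depth 2; search complete)
target is not among the 2 markings reachable within 5 steps

NO — not reachable within 5 firings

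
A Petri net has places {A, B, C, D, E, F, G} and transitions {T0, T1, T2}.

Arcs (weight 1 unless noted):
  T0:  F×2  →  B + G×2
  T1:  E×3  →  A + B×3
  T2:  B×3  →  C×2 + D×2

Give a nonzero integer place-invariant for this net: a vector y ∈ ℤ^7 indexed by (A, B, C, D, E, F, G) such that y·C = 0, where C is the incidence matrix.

Incidence matrix C (rows=places, cols=transitions):
       T0   T1   T2
    A   0    1    0
    B   1    3   -3
    C   0    0    2
    D   0    0    2
    E   0   -3    0
    F  -2    0    0
    G   2    0    0

Candidate y = [0, 0, 1, -1, 0, 0, 0]; check y·C column-wise:
  col T0: 0·1 + 1·0 + -1·0 + 0·-2 + 0·2 = 0
  col T1: 0·1 + 0·3 + 1·0 + -1·0 + 0·-3 = 0
  col T2: 0·-3 + 1·2 + -1·2 = 0

y = (A:0, B:0, C:1, D:-1, E:0, F:0, G:0)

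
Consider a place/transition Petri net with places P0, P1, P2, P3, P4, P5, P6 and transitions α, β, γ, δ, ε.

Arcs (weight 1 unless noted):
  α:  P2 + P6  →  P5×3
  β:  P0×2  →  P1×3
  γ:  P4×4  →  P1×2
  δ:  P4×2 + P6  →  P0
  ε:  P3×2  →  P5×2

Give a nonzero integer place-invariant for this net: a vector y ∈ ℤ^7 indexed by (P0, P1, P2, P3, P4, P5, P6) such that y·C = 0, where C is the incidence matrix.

y = (P0:0, P1:0, P2:3, P3:1, P4:0, P5:1, P6:0)

Incidence matrix C (rows=places, cols=transitions):
        α    β    γ    δ    ε
   P0   0   -2    0    1    0
   P1   0    3    2    0    0
   P2  -1    0    0    0    0
   P3   0    0    0    0   -2
   P4   0    0   -4   -2    0
   P5   3    0    0    0    2
   P6  -1    0    0   -1    0

Candidate y = [0, 0, 3, 1, 0, 1, 0]; check y·C column-wise:
  col α: 3·-1 + 1·0 + 1·3 + 0·-1 = 0
  col β: 0·-2 + 0·3 + 3·0 + 1·0 + 1·0 = 0
  col γ: 0·2 + 3·0 + 1·0 + 0·-4 + 1·0 = 0
  col δ: 0·1 + 3·0 + 1·0 + 0·-2 + 1·0 + 0·-1 = 0
  col ε: 3·0 + 1·-2 + 1·2 = 0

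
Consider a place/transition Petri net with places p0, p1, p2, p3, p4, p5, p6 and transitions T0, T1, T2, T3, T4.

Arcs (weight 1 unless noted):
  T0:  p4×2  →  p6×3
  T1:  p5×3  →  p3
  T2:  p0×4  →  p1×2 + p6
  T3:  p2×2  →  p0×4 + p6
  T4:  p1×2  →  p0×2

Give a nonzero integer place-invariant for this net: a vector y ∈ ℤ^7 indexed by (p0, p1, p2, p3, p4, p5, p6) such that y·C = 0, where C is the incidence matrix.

y = (p0:0, p1:0, p2:0, p3:3, p4:0, p5:1, p6:0)

Incidence matrix C (rows=places, cols=transitions):
       T0   T1   T2   T3   T4
   p0   0    0   -4    4    2
   p1   0    0    2    0   -2
   p2   0    0    0   -2    0
   p3   0    1    0    0    0
   p4  -2    0    0    0    0
   p5   0   -3    0    0    0
   p6   3    0    1    1    0

Candidate y = [0, 0, 0, 3, 0, 1, 0]; check y·C column-wise:
  col T0: 3·0 + 0·-2 + 1·0 + 0·3 = 0
  col T1: 3·1 + 1·-3 = 0
  col T2: 0·-4 + 0·2 + 3·0 + 1·0 + 0·1 = 0
  col T3: 0·4 + 0·-2 + 3·0 + 1·0 + 0·1 = 0
  col T4: 0·2 + 0·-2 + 3·0 + 1·0 = 0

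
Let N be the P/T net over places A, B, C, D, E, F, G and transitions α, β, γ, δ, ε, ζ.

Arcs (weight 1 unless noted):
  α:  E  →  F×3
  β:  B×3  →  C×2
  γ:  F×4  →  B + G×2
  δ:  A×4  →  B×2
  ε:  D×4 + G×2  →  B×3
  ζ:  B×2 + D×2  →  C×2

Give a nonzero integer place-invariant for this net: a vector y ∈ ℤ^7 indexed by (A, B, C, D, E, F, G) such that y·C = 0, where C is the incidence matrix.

y = (A:1, B:2, C:3, D:1, E:3, F:1, G:1)

Incidence matrix C (rows=places, cols=transitions):
        α    β    γ    δ    ε    ζ
    A   0    0    0   -4    0    0
    B   0   -3    1    2    3   -2
    C   0    2    0    0    0    2
    D   0    0    0    0   -4   -2
    E  -1    0    0    0    0    0
    F   3    0   -4    0    0    0
    G   0    0    2    0   -2    0

Candidate y = [1, 2, 3, 1, 3, 1, 1]; check y·C column-wise:
  col α: 1·0 + 2·0 + 3·0 + 1·0 + 3·-1 + 1·3 + 1·0 = 0
  col β: 1·0 + 2·-3 + 3·2 + 1·0 + 3·0 + 1·0 + 1·0 = 0
  col γ: 1·0 + 2·1 + 3·0 + 1·0 + 3·0 + 1·-4 + 1·2 = 0
  col δ: 1·-4 + 2·2 + 3·0 + 1·0 + 3·0 + 1·0 + 1·0 = 0
  col ε: 1·0 + 2·3 + 3·0 + 1·-4 + 3·0 + 1·0 + 1·-2 = 0
  col ζ: 1·0 + 2·-2 + 3·2 + 1·-2 + 3·0 + 1·0 + 1·0 = 0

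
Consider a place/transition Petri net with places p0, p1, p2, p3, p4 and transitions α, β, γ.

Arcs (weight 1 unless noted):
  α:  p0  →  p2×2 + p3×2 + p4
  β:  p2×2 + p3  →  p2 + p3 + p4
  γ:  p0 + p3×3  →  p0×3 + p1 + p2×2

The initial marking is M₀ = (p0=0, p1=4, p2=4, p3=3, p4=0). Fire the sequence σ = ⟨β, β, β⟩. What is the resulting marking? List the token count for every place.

(p0=0, p1=4, p2=1, p3=3, p4=3)

step 1: fire β:  (p0=0, p1=4, p2=4, p3=3, p4=0) → (p0=0, p1=4, p2=3, p3=3, p4=1)
step 2: fire β:  (p0=0, p1=4, p2=3, p3=3, p4=1) → (p0=0, p1=4, p2=2, p3=3, p4=2)
step 3: fire β:  (p0=0, p1=4, p2=2, p3=3, p4=2) → (p0=0, p1=4, p2=1, p3=3, p4=3)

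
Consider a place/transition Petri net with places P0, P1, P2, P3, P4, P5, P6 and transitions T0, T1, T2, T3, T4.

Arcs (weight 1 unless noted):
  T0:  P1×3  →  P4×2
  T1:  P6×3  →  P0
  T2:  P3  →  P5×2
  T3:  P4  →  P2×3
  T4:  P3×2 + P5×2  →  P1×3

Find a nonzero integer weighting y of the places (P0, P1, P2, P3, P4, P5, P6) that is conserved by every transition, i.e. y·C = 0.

y = (P0:0, P1:2, P2:1, P3:2, P4:3, P5:1, P6:0)

Incidence matrix C (rows=places, cols=transitions):
       T0   T1   T2   T3   T4
   P0   0    1    0    0    0
   P1  -3    0    0    0    3
   P2   0    0    0    3    0
   P3   0    0   -1    0   -2
   P4   2    0    0   -1    0
   P5   0    0    2    0   -2
   P6   0   -3    0    0    0

Candidate y = [0, 2, 1, 2, 3, 1, 0]; check y·C column-wise:
  col T0: 2·-3 + 1·0 + 2·0 + 3·2 + 1·0 = 0
  col T1: 0·1 + 2·0 + 1·0 + 2·0 + 3·0 + 1·0 + 0·-3 = 0
  col T2: 2·0 + 1·0 + 2·-1 + 3·0 + 1·2 = 0
  col T3: 2·0 + 1·3 + 2·0 + 3·-1 + 1·0 = 0
  col T4: 2·3 + 1·0 + 2·-2 + 3·0 + 1·-2 = 0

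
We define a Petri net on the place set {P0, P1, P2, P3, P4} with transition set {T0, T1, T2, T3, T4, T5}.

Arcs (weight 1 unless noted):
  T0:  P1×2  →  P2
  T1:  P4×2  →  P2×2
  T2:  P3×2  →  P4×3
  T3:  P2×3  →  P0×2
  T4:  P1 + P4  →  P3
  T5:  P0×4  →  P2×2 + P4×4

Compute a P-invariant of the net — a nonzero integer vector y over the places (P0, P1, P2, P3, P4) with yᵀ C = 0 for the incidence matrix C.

Incidence matrix C (rows=places, cols=transitions):
       T0   T1   T2   T3   T4   T5
   P0   0    0    0    2    0   -4
   P1  -2    0    0    0   -1    0
   P2   1    2    0   -3    0    2
   P3   0    0   -2    0    1    0
   P4   0   -2    3    0   -1    4

Candidate y = [3, 1, 2, 3, 2]; check y·C column-wise:
  col T0: 3·0 + 1·-2 + 2·1 + 3·0 + 2·0 = 0
  col T1: 3·0 + 1·0 + 2·2 + 3·0 + 2·-2 = 0
  col T2: 3·0 + 1·0 + 2·0 + 3·-2 + 2·3 = 0
  col T3: 3·2 + 1·0 + 2·-3 + 3·0 + 2·0 = 0
  col T4: 3·0 + 1·-1 + 2·0 + 3·1 + 2·-1 = 0
  col T5: 3·-4 + 1·0 + 2·2 + 3·0 + 2·4 = 0

y = (P0:3, P1:1, P2:2, P3:3, P4:2)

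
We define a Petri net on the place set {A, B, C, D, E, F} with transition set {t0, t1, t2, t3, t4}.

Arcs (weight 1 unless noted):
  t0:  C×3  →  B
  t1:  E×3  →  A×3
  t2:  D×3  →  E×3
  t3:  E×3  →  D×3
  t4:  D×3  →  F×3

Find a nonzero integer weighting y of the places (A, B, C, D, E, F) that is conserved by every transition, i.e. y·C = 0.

Incidence matrix C (rows=places, cols=transitions):
       t0   t1   t2   t3   t4
    A   0    3    0    0    0
    B   1    0    0    0    0
    C  -3    0    0    0    0
    D   0    0   -3    3   -3
    E   0   -3    3   -3    0
    F   0    0    0    0    3

Candidate y = [0, 3, 1, 0, 0, 0]; check y·C column-wise:
  col t0: 3·1 + 1·-3 = 0
  col t1: 0·3 + 3·0 + 1·0 + 0·-3 = 0
  col t2: 3·0 + 1·0 + 0·-3 + 0·3 = 0
  col t3: 3·0 + 1·0 + 0·3 + 0·-3 = 0
  col t4: 3·0 + 1·0 + 0·-3 + 0·3 = 0

y = (A:0, B:3, C:1, D:0, E:0, F:0)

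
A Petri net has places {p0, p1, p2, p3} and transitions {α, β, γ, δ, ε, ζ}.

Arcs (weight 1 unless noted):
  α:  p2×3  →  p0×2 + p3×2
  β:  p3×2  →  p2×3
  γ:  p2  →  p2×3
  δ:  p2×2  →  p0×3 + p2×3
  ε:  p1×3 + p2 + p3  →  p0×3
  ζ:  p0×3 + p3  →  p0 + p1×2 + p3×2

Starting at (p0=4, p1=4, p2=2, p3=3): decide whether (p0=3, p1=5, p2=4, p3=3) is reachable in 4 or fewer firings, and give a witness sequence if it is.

NO — not reachable within 4 firings

depth 0: 1 marking
depth 1: 6 markings reached so far
depth 2: 21 markings reached so far
depth 3: 56 markings reached so far
depth 4: 128 markings reached so far
target is not among the 128 markings reachable within 4 steps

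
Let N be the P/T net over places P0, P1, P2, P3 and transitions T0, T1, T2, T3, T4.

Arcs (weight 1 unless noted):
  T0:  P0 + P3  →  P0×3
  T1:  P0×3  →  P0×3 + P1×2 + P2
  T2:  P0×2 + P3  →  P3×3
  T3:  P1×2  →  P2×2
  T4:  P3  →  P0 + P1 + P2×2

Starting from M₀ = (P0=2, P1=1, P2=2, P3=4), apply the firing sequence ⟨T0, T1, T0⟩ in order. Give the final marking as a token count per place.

step 1: fire T0:  (P0=2, P1=1, P2=2, P3=4) → (P0=4, P1=1, P2=2, P3=3)
step 2: fire T1:  (P0=4, P1=1, P2=2, P3=3) → (P0=4, P1=3, P2=3, P3=3)
step 3: fire T0:  (P0=4, P1=3, P2=3, P3=3) → (P0=6, P1=3, P2=3, P3=2)

(P0=6, P1=3, P2=3, P3=2)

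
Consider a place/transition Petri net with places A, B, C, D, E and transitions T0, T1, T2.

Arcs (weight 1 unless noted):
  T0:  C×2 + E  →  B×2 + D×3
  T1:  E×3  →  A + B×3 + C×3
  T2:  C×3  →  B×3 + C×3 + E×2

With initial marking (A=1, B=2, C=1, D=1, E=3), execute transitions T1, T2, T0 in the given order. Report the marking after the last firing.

(A=2, B=10, C=2, D=4, E=1)

step 1: fire T1:  (A=1, B=2, C=1, D=1, E=3) → (A=2, B=5, C=4, D=1, E=0)
step 2: fire T2:  (A=2, B=5, C=4, D=1, E=0) → (A=2, B=8, C=4, D=1, E=2)
step 3: fire T0:  (A=2, B=8, C=4, D=1, E=2) → (A=2, B=10, C=2, D=4, E=1)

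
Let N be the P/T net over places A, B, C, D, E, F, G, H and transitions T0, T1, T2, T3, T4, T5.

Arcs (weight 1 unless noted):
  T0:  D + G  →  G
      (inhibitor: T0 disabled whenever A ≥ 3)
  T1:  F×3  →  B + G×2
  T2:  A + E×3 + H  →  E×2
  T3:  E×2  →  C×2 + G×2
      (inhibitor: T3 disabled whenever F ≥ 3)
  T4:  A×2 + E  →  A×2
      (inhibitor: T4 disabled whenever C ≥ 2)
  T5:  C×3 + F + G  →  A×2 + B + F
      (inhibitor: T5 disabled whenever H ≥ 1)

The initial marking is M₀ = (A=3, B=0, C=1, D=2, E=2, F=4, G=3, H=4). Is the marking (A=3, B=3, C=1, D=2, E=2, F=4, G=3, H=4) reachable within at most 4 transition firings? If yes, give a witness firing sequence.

depth 0: 1 marking
depth 1: 3 markings reached so far
depth 2: 6 markings reached so far
depth 3: 7 markings reached so far
depth 4: 7 markings reached so far
(frontier empty at depth 4; search complete)
target is not among the 7 markings reachable within 4 steps

NO — not reachable within 4 firings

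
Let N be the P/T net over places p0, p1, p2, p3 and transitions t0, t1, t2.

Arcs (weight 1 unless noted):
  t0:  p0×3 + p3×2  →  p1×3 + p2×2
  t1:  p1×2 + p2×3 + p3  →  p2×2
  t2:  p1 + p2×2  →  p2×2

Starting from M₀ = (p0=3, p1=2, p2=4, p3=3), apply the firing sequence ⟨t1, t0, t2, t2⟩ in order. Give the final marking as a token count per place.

step 1: fire t1:  (p0=3, p1=2, p2=4, p3=3) → (p0=3, p1=0, p2=3, p3=2)
step 2: fire t0:  (p0=3, p1=0, p2=3, p3=2) → (p0=0, p1=3, p2=5, p3=0)
step 3: fire t2:  (p0=0, p1=3, p2=5, p3=0) → (p0=0, p1=2, p2=5, p3=0)
step 4: fire t2:  (p0=0, p1=2, p2=5, p3=0) → (p0=0, p1=1, p2=5, p3=0)

(p0=0, p1=1, p2=5, p3=0)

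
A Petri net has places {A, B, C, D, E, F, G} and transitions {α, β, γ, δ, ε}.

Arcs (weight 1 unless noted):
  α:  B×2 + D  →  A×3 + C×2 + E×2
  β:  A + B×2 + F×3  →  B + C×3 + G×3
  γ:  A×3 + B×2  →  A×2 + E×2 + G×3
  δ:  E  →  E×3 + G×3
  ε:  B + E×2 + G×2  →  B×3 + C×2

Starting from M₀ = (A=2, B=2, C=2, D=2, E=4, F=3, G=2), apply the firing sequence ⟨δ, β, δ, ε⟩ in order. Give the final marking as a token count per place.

step 1: fire δ:  (A=2, B=2, C=2, D=2, E=4, F=3, G=2) → (A=2, B=2, C=2, D=2, E=6, F=3, G=5)
step 2: fire β:  (A=2, B=2, C=2, D=2, E=6, F=3, G=5) → (A=1, B=1, C=5, D=2, E=6, F=0, G=8)
step 3: fire δ:  (A=1, B=1, C=5, D=2, E=6, F=0, G=8) → (A=1, B=1, C=5, D=2, E=8, F=0, G=11)
step 4: fire ε:  (A=1, B=1, C=5, D=2, E=8, F=0, G=11) → (A=1, B=3, C=7, D=2, E=6, F=0, G=9)

(A=1, B=3, C=7, D=2, E=6, F=0, G=9)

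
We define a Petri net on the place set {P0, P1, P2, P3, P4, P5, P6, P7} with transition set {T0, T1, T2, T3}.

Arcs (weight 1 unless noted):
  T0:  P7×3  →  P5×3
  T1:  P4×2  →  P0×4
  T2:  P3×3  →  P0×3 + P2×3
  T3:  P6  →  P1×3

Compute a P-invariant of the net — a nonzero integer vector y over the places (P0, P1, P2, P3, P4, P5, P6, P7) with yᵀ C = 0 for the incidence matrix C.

y = (P0:0, P1:0, P2:1, P3:1, P4:0, P5:0, P6:0, P7:0)

Incidence matrix C (rows=places, cols=transitions):
       T0   T1   T2   T3
   P0   0    4    3    0
   P1   0    0    0    3
   P2   0    0    3    0
   P3   0    0   -3    0
   P4   0   -2    0    0
   P5   3    0    0    0
   P6   0    0    0   -1
   P7  -3    0    0    0

Candidate y = [0, 0, 1, 1, 0, 0, 0, 0]; check y·C column-wise:
  col T0: 1·0 + 1·0 + 0·3 + 0·-3 = 0
  col T1: 0·4 + 1·0 + 1·0 + 0·-2 = 0
  col T2: 0·3 + 1·3 + 1·-3 = 0
  col T3: 0·3 + 1·0 + 1·0 + 0·-1 = 0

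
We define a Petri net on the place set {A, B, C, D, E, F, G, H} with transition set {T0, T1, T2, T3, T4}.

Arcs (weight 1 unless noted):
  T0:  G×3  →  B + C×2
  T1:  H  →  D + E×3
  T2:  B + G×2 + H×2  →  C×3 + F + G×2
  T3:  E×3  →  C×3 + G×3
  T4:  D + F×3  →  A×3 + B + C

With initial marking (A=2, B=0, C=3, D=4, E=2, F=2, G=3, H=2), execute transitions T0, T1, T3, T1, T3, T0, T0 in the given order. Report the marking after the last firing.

(A=2, B=3, C=15, D=6, E=2, F=2, G=0, H=0)

step 1: fire T0:  (A=2, B=0, C=3, D=4, E=2, F=2, G=3, H=2) → (A=2, B=1, C=5, D=4, E=2, F=2, G=0, H=2)
step 2: fire T1:  (A=2, B=1, C=5, D=4, E=2, F=2, G=0, H=2) → (A=2, B=1, C=5, D=5, E=5, F=2, G=0, H=1)
step 3: fire T3:  (A=2, B=1, C=5, D=5, E=5, F=2, G=0, H=1) → (A=2, B=1, C=8, D=5, E=2, F=2, G=3, H=1)
step 4: fire T1:  (A=2, B=1, C=8, D=5, E=2, F=2, G=3, H=1) → (A=2, B=1, C=8, D=6, E=5, F=2, G=3, H=0)
step 5: fire T3:  (A=2, B=1, C=8, D=6, E=5, F=2, G=3, H=0) → (A=2, B=1, C=11, D=6, E=2, F=2, G=6, H=0)
step 6: fire T0:  (A=2, B=1, C=11, D=6, E=2, F=2, G=6, H=0) → (A=2, B=2, C=13, D=6, E=2, F=2, G=3, H=0)
step 7: fire T0:  (A=2, B=2, C=13, D=6, E=2, F=2, G=3, H=0) → (A=2, B=3, C=15, D=6, E=2, F=2, G=0, H=0)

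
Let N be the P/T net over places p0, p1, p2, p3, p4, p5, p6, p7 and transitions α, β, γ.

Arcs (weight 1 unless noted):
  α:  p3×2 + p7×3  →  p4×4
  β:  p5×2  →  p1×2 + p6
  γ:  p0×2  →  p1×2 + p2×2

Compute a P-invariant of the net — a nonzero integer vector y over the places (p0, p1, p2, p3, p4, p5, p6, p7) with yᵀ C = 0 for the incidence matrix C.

Incidence matrix C (rows=places, cols=transitions):
        α    β    γ
   p0   0    0   -2
   p1   0    2    2
   p2   0    0    2
   p3  -2    0    0
   p4   4    0    0
   p5   0   -2    0
   p6   0    1    0
   p7  -3    0    0

Candidate y = [1, 0, 1, 0, 0, 0, 0, 0]; check y·C column-wise:
  col α: 1·0 + 1·0 + 0·-2 + 0·4 + 0·-3 = 0
  col β: 1·0 + 0·2 + 1·0 + 0·-2 + 0·1 = 0
  col γ: 1·-2 + 0·2 + 1·2 = 0

y = (p0:1, p1:0, p2:1, p3:0, p4:0, p5:0, p6:0, p7:0)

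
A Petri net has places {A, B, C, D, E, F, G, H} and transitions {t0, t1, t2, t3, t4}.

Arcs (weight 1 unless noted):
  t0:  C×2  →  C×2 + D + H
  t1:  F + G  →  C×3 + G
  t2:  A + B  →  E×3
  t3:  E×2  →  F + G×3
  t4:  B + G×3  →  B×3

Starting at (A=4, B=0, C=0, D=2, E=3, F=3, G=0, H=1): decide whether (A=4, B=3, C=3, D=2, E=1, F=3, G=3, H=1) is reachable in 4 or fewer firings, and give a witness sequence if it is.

depth 0: 1 marking
depth 1: 2 markings reached so far
depth 2: 3 markings reached so far
depth 3: 5 markings reached so far
depth 4: 8 markings reached so far
target is not among the 8 markings reachable within 4 steps

NO — not reachable within 4 firings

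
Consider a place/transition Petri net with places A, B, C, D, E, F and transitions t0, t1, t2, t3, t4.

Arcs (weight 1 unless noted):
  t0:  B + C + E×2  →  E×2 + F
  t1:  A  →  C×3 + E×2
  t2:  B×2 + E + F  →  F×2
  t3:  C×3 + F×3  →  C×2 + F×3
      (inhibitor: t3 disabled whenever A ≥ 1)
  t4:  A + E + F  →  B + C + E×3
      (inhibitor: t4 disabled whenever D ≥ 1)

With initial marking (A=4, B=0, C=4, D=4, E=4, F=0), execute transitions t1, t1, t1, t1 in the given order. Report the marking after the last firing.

step 1: fire t1:  (A=4, B=0, C=4, D=4, E=4, F=0) → (A=3, B=0, C=7, D=4, E=6, F=0)
step 2: fire t1:  (A=3, B=0, C=7, D=4, E=6, F=0) → (A=2, B=0, C=10, D=4, E=8, F=0)
step 3: fire t1:  (A=2, B=0, C=10, D=4, E=8, F=0) → (A=1, B=0, C=13, D=4, E=10, F=0)
step 4: fire t1:  (A=1, B=0, C=13, D=4, E=10, F=0) → (A=0, B=0, C=16, D=4, E=12, F=0)

(A=0, B=0, C=16, D=4, E=12, F=0)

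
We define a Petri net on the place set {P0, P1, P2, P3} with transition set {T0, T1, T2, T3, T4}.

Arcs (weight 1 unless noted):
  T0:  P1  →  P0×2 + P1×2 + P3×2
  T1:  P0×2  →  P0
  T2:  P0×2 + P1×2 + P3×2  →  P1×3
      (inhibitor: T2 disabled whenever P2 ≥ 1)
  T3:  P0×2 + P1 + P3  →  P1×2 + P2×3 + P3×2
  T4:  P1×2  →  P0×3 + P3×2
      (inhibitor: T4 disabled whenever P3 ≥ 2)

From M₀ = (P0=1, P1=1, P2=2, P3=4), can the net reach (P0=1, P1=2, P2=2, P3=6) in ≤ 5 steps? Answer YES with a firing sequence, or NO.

YES — reachable via ⟨T0, T1, T1⟩ (3 firings)

step 1: fire T0:  (P0=1, P1=1, P2=2, P3=4) → (P0=3, P1=2, P2=2, P3=6)
step 2: fire T1:  (P0=3, P1=2, P2=2, P3=6) → (P0=2, P1=2, P2=2, P3=6)
step 3: fire T1:  (P0=2, P1=2, P2=2, P3=6) → (P0=1, P1=2, P2=2, P3=6)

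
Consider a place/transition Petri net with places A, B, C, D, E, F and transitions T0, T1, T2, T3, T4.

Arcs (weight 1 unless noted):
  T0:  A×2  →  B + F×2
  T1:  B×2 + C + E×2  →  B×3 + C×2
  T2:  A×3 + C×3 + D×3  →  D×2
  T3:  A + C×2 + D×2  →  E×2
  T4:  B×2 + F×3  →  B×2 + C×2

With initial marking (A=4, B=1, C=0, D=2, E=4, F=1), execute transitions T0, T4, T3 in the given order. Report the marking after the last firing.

step 1: fire T0:  (A=4, B=1, C=0, D=2, E=4, F=1) → (A=2, B=2, C=0, D=2, E=4, F=3)
step 2: fire T4:  (A=2, B=2, C=0, D=2, E=4, F=3) → (A=2, B=2, C=2, D=2, E=4, F=0)
step 3: fire T3:  (A=2, B=2, C=2, D=2, E=4, F=0) → (A=1, B=2, C=0, D=0, E=6, F=0)

(A=1, B=2, C=0, D=0, E=6, F=0)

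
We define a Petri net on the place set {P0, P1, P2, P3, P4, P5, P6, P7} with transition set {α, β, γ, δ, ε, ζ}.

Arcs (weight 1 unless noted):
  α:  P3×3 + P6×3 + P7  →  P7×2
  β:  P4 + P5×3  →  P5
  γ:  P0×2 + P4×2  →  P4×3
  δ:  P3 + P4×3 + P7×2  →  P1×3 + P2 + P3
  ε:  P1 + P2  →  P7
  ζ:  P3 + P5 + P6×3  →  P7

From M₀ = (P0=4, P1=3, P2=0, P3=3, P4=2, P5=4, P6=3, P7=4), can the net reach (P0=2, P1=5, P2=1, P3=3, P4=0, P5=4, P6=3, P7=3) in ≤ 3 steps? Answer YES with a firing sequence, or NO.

depth 0: 1 marking
depth 1: 5 markings reached so far
depth 2: 12 markings reached so far
depth 3: 21 markings reached so far
target is not among the 21 markings reachable within 3 steps

NO — not reachable within 3 firings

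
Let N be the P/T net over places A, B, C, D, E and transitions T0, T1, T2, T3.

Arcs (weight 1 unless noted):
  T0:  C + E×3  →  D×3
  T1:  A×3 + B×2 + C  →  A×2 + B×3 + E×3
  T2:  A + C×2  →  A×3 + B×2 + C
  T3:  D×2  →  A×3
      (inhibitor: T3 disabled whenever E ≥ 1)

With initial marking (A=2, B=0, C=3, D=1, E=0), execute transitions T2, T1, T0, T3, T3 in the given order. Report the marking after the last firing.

step 1: fire T2:  (A=2, B=0, C=3, D=1, E=0) → (A=4, B=2, C=2, D=1, E=0)
step 2: fire T1:  (A=4, B=2, C=2, D=1, E=0) → (A=3, B=3, C=1, D=1, E=3)
step 3: fire T0:  (A=3, B=3, C=1, D=1, E=3) → (A=3, B=3, C=0, D=4, E=0)
step 4: fire T3:  (A=3, B=3, C=0, D=4, E=0) → (A=6, B=3, C=0, D=2, E=0)
step 5: fire T3:  (A=6, B=3, C=0, D=2, E=0) → (A=9, B=3, C=0, D=0, E=0)

(A=9, B=3, C=0, D=0, E=0)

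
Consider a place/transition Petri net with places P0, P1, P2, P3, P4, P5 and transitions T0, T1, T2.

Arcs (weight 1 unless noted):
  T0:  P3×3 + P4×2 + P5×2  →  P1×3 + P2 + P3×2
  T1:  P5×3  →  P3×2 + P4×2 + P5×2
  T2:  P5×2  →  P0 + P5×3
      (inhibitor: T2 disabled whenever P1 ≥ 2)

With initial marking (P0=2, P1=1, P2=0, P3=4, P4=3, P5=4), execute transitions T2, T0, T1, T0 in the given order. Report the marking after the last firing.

(P0=3, P1=7, P2=2, P3=4, P4=1, P5=0)

step 1: fire T2:  (P0=2, P1=1, P2=0, P3=4, P4=3, P5=4) → (P0=3, P1=1, P2=0, P3=4, P4=3, P5=5)
step 2: fire T0:  (P0=3, P1=1, P2=0, P3=4, P4=3, P5=5) → (P0=3, P1=4, P2=1, P3=3, P4=1, P5=3)
step 3: fire T1:  (P0=3, P1=4, P2=1, P3=3, P4=1, P5=3) → (P0=3, P1=4, P2=1, P3=5, P4=3, P5=2)
step 4: fire T0:  (P0=3, P1=4, P2=1, P3=5, P4=3, P5=2) → (P0=3, P1=7, P2=2, P3=4, P4=1, P5=0)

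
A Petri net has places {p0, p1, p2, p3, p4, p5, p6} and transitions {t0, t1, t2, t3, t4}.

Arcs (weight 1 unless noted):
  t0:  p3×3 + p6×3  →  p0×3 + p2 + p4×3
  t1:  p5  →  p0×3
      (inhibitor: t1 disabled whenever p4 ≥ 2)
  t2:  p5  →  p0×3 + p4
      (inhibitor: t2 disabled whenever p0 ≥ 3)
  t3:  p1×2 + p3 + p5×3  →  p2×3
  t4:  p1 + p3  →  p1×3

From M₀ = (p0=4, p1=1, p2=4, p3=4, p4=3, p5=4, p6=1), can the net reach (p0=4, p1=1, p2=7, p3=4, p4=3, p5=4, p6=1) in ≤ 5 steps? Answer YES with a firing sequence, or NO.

depth 0: 1 marking
depth 1: 2 markings reached so far
depth 2: 4 markings reached so far
depth 3: 6 markings reached so far
depth 4: 8 markings reached so far
depth 5: 8 markings reached so far
(frontier empty at depth 5; search complete)
target is not among the 8 markings reachable within 5 steps

NO — not reachable within 5 firings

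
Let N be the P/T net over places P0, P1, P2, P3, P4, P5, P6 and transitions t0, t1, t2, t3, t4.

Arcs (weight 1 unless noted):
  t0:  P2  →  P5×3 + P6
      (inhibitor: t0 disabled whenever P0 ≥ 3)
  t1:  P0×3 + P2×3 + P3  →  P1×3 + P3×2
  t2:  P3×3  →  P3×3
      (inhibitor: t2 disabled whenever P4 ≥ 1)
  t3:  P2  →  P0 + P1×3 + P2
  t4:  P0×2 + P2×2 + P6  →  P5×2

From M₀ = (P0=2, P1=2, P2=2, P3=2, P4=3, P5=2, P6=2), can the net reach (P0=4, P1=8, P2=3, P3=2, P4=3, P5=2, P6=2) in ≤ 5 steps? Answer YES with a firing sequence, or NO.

NO — not reachable within 5 firings

depth 0: 1 marking
depth 1: 4 markings reached so far
depth 2: 8 markings reached so far
depth 3: 11 markings reached so far
depth 4: 14 markings reached so far
depth 5: 17 markings reached so far
target is not among the 17 markings reachable within 5 steps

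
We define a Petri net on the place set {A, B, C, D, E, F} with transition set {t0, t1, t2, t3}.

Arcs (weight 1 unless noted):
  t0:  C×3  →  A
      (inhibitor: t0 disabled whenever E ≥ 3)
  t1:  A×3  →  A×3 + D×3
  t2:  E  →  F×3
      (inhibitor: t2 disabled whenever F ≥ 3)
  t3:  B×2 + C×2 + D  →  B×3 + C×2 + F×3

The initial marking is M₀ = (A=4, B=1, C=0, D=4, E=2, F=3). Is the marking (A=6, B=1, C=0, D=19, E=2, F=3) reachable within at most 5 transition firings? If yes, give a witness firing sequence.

depth 0: 1 marking
depth 1: 2 markings reached so far
depth 2: 3 markings reached so far
depth 3: 4 markings reached so far
depth 4: 5 markings reached so far
depth 5: 6 markings reached so far
target is not among the 6 markings reachable within 5 steps

NO — not reachable within 5 firings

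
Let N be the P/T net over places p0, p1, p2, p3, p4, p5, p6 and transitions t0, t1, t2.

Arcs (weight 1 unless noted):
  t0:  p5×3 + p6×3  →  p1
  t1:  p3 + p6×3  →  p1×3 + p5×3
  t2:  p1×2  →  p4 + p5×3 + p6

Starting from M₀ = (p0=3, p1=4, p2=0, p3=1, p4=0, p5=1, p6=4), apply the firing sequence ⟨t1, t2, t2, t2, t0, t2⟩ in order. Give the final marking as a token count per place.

step 1: fire t1:  (p0=3, p1=4, p2=0, p3=1, p4=0, p5=1, p6=4) → (p0=3, p1=7, p2=0, p3=0, p4=0, p5=4, p6=1)
step 2: fire t2:  (p0=3, p1=7, p2=0, p3=0, p4=0, p5=4, p6=1) → (p0=3, p1=5, p2=0, p3=0, p4=1, p5=7, p6=2)
step 3: fire t2:  (p0=3, p1=5, p2=0, p3=0, p4=1, p5=7, p6=2) → (p0=3, p1=3, p2=0, p3=0, p4=2, p5=10, p6=3)
step 4: fire t2:  (p0=3, p1=3, p2=0, p3=0, p4=2, p5=10, p6=3) → (p0=3, p1=1, p2=0, p3=0, p4=3, p5=13, p6=4)
step 5: fire t0:  (p0=3, p1=1, p2=0, p3=0, p4=3, p5=13, p6=4) → (p0=3, p1=2, p2=0, p3=0, p4=3, p5=10, p6=1)
step 6: fire t2:  (p0=3, p1=2, p2=0, p3=0, p4=3, p5=10, p6=1) → (p0=3, p1=0, p2=0, p3=0, p4=4, p5=13, p6=2)

(p0=3, p1=0, p2=0, p3=0, p4=4, p5=13, p6=2)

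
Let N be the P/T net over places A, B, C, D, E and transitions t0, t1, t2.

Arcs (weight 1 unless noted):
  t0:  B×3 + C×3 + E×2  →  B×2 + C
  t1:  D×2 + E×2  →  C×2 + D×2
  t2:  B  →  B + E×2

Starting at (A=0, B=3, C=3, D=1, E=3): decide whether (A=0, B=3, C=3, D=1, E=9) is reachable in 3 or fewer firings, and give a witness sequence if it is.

YES — reachable via ⟨t2, t2, t2⟩ (3 firings)

step 1: fire t2:  (A=0, B=3, C=3, D=1, E=3) → (A=0, B=3, C=3, D=1, E=5)
step 2: fire t2:  (A=0, B=3, C=3, D=1, E=5) → (A=0, B=3, C=3, D=1, E=7)
step 3: fire t2:  (A=0, B=3, C=3, D=1, E=7) → (A=0, B=3, C=3, D=1, E=9)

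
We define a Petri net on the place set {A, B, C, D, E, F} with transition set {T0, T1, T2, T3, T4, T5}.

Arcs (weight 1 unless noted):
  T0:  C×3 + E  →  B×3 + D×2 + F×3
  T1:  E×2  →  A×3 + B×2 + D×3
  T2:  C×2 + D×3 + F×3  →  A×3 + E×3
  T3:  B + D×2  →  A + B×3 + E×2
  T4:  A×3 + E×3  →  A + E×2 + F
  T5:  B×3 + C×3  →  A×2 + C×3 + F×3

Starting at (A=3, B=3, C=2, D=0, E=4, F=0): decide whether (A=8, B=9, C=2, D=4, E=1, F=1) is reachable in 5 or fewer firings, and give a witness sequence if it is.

YES — reachable via ⟨T1, T3, T4, T1⟩ (4 firings)

step 1: fire T1:  (A=3, B=3, C=2, D=0, E=4, F=0) → (A=6, B=5, C=2, D=3, E=2, F=0)
step 2: fire T3:  (A=6, B=5, C=2, D=3, E=2, F=0) → (A=7, B=7, C=2, D=1, E=4, F=0)
step 3: fire T4:  (A=7, B=7, C=2, D=1, E=4, F=0) → (A=5, B=7, C=2, D=1, E=3, F=1)
step 4: fire T1:  (A=5, B=7, C=2, D=1, E=3, F=1) → (A=8, B=9, C=2, D=4, E=1, F=1)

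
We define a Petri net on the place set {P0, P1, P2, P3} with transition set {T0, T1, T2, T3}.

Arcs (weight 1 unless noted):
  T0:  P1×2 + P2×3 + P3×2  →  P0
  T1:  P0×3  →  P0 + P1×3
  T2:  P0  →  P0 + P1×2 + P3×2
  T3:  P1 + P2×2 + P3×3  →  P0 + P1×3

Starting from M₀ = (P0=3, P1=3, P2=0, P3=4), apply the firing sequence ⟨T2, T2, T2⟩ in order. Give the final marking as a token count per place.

step 1: fire T2:  (P0=3, P1=3, P2=0, P3=4) → (P0=3, P1=5, P2=0, P3=6)
step 2: fire T2:  (P0=3, P1=5, P2=0, P3=6) → (P0=3, P1=7, P2=0, P3=8)
step 3: fire T2:  (P0=3, P1=7, P2=0, P3=8) → (P0=3, P1=9, P2=0, P3=10)

(P0=3, P1=9, P2=0, P3=10)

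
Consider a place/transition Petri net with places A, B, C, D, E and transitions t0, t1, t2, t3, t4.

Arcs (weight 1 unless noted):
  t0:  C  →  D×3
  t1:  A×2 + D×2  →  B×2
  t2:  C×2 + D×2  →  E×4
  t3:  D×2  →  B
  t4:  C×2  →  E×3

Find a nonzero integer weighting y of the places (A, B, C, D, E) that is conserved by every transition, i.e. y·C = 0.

Incidence matrix C (rows=places, cols=transitions):
       t0   t1   t2   t3   t4
    A   0   -2    0    0    0
    B   0    2    0    1    0
    C  -1    0   -2    0   -2
    D   3   -2   -2   -2    0
    E   0    0    4    0    3

Candidate y = [1, 2, 3, 1, 2]; check y·C column-wise:
  col t0: 1·0 + 2·0 + 3·-1 + 1·3 + 2·0 = 0
  col t1: 1·-2 + 2·2 + 3·0 + 1·-2 + 2·0 = 0
  col t2: 1·0 + 2·0 + 3·-2 + 1·-2 + 2·4 = 0
  col t3: 1·0 + 2·1 + 3·0 + 1·-2 + 2·0 = 0
  col t4: 1·0 + 2·0 + 3·-2 + 1·0 + 2·3 = 0

y = (A:1, B:2, C:3, D:1, E:2)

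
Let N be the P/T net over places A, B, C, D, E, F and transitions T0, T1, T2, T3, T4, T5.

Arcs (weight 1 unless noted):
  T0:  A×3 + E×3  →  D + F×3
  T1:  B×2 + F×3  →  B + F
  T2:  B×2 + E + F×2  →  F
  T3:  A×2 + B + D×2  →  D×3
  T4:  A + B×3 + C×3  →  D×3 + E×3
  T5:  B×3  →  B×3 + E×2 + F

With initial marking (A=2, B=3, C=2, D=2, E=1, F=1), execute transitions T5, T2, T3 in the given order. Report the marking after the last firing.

(A=0, B=0, C=2, D=3, E=2, F=1)

step 1: fire T5:  (A=2, B=3, C=2, D=2, E=1, F=1) → (A=2, B=3, C=2, D=2, E=3, F=2)
step 2: fire T2:  (A=2, B=3, C=2, D=2, E=3, F=2) → (A=2, B=1, C=2, D=2, E=2, F=1)
step 3: fire T3:  (A=2, B=1, C=2, D=2, E=2, F=1) → (A=0, B=0, C=2, D=3, E=2, F=1)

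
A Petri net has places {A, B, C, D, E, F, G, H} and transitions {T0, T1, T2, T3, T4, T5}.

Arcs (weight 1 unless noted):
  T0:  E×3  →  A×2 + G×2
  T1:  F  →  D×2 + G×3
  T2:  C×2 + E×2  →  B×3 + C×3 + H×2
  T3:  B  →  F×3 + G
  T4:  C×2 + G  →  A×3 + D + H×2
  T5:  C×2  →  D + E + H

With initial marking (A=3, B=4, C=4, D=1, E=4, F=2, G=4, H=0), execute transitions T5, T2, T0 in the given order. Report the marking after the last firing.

step 1: fire T5:  (A=3, B=4, C=4, D=1, E=4, F=2, G=4, H=0) → (A=3, B=4, C=2, D=2, E=5, F=2, G=4, H=1)
step 2: fire T2:  (A=3, B=4, C=2, D=2, E=5, F=2, G=4, H=1) → (A=3, B=7, C=3, D=2, E=3, F=2, G=4, H=3)
step 3: fire T0:  (A=3, B=7, C=3, D=2, E=3, F=2, G=4, H=3) → (A=5, B=7, C=3, D=2, E=0, F=2, G=6, H=3)

(A=5, B=7, C=3, D=2, E=0, F=2, G=6, H=3)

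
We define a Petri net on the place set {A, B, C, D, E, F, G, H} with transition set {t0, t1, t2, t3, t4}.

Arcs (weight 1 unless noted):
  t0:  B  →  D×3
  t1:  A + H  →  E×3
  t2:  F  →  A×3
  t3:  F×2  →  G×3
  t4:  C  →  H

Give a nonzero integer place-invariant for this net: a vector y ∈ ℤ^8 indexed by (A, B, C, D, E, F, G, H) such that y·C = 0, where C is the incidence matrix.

y = (A:0, B:3, C:0, D:1, E:0, F:0, G:0, H:0)

Incidence matrix C (rows=places, cols=transitions):
       t0   t1   t2   t3   t4
    A   0   -1    3    0    0
    B  -1    0    0    0    0
    C   0    0    0    0   -1
    D   3    0    0    0    0
    E   0    3    0    0    0
    F   0    0   -1   -2    0
    G   0    0    0    3    0
    H   0   -1    0    0    1

Candidate y = [0, 3, 0, 1, 0, 0, 0, 0]; check y·C column-wise:
  col t0: 3·-1 + 1·3 = 0
  col t1: 0·-1 + 3·0 + 1·0 + 0·3 + 0·-1 = 0
  col t2: 0·3 + 3·0 + 1·0 + 0·-1 = 0
  col t3: 3·0 + 1·0 + 0·-2 + 0·3 = 0
  col t4: 3·0 + 0·-1 + 1·0 + 0·1 = 0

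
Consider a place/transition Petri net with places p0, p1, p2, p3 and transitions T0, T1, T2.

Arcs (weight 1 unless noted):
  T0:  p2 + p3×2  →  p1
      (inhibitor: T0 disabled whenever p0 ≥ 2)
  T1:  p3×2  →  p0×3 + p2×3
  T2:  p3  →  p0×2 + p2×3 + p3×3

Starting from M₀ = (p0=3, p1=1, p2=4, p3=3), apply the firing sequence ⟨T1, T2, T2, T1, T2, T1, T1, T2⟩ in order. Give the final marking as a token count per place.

(p0=23, p1=1, p2=28, p3=3)

step 1: fire T1:  (p0=3, p1=1, p2=4, p3=3) → (p0=6, p1=1, p2=7, p3=1)
step 2: fire T2:  (p0=6, p1=1, p2=7, p3=1) → (p0=8, p1=1, p2=10, p3=3)
step 3: fire T2:  (p0=8, p1=1, p2=10, p3=3) → (p0=10, p1=1, p2=13, p3=5)
step 4: fire T1:  (p0=10, p1=1, p2=13, p3=5) → (p0=13, p1=1, p2=16, p3=3)
step 5: fire T2:  (p0=13, p1=1, p2=16, p3=3) → (p0=15, p1=1, p2=19, p3=5)
step 6: fire T1:  (p0=15, p1=1, p2=19, p3=5) → (p0=18, p1=1, p2=22, p3=3)
step 7: fire T1:  (p0=18, p1=1, p2=22, p3=3) → (p0=21, p1=1, p2=25, p3=1)
step 8: fire T2:  (p0=21, p1=1, p2=25, p3=1) → (p0=23, p1=1, p2=28, p3=3)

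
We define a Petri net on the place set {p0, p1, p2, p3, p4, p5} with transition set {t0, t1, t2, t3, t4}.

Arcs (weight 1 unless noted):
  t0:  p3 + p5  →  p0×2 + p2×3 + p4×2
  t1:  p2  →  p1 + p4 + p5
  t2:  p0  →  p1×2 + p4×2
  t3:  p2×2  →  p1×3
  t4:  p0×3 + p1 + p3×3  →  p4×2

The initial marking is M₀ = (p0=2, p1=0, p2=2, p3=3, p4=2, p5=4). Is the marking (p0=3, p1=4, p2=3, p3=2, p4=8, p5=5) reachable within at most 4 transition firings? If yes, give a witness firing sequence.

YES — reachable via ⟨t0, t1, t1, t2⟩ (4 firings)

step 1: fire t0:  (p0=2, p1=0, p2=2, p3=3, p4=2, p5=4) → (p0=4, p1=0, p2=5, p3=2, p4=4, p5=3)
step 2: fire t1:  (p0=4, p1=0, p2=5, p3=2, p4=4, p5=3) → (p0=4, p1=1, p2=4, p3=2, p4=5, p5=4)
step 3: fire t1:  (p0=4, p1=1, p2=4, p3=2, p4=5, p5=4) → (p0=4, p1=2, p2=3, p3=2, p4=6, p5=5)
step 4: fire t2:  (p0=4, p1=2, p2=3, p3=2, p4=6, p5=5) → (p0=3, p1=4, p2=3, p3=2, p4=8, p5=5)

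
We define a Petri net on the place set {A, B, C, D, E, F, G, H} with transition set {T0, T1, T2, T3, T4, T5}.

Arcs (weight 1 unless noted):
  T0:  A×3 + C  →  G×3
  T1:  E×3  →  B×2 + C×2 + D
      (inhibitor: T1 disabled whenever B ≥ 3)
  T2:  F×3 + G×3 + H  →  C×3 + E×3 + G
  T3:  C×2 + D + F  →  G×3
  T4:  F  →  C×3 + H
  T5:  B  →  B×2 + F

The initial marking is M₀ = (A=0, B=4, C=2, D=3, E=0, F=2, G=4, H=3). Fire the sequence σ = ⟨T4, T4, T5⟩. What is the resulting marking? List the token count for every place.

step 1: fire T4:  (A=0, B=4, C=2, D=3, E=0, F=2, G=4, H=3) → (A=0, B=4, C=5, D=3, E=0, F=1, G=4, H=4)
step 2: fire T4:  (A=0, B=4, C=5, D=3, E=0, F=1, G=4, H=4) → (A=0, B=4, C=8, D=3, E=0, F=0, G=4, H=5)
step 3: fire T5:  (A=0, B=4, C=8, D=3, E=0, F=0, G=4, H=5) → (A=0, B=5, C=8, D=3, E=0, F=1, G=4, H=5)

(A=0, B=5, C=8, D=3, E=0, F=1, G=4, H=5)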